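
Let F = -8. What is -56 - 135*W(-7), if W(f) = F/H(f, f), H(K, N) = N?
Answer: -1472/7 ≈ -210.29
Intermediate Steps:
W(f) = -8/f
-56 - 135*W(-7) = -56 - (-1080)/(-7) = -56 - (-1080)*(-1)/7 = -56 - 135*8/7 = -56 - 1080/7 = -1472/7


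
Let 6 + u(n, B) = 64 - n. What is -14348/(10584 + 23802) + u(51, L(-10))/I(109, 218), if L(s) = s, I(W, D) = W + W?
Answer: -1443581/3748074 ≈ -0.38515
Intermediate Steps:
I(W, D) = 2*W
u(n, B) = 58 - n (u(n, B) = -6 + (64 - n) = 58 - n)
-14348/(10584 + 23802) + u(51, L(-10))/I(109, 218) = -14348/(10584 + 23802) + (58 - 1*51)/((2*109)) = -14348/34386 + (58 - 51)/218 = -14348*1/34386 + 7*(1/218) = -7174/17193 + 7/218 = -1443581/3748074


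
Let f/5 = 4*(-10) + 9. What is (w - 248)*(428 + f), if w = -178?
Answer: -116298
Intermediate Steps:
f = -155 (f = 5*(4*(-10) + 9) = 5*(-40 + 9) = 5*(-31) = -155)
(w - 248)*(428 + f) = (-178 - 248)*(428 - 155) = -426*273 = -116298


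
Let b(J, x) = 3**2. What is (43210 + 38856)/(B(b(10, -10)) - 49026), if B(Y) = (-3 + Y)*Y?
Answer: -41033/24486 ≈ -1.6758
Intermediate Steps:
b(J, x) = 9
B(Y) = Y*(-3 + Y)
(43210 + 38856)/(B(b(10, -10)) - 49026) = (43210 + 38856)/(9*(-3 + 9) - 49026) = 82066/(9*6 - 49026) = 82066/(54 - 49026) = 82066/(-48972) = 82066*(-1/48972) = -41033/24486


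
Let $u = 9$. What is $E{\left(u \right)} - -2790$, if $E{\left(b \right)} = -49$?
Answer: $2741$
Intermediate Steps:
$E{\left(u \right)} - -2790 = -49 - -2790 = -49 + 2790 = 2741$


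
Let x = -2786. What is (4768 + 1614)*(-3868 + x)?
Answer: -42465828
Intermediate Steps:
(4768 + 1614)*(-3868 + x) = (4768 + 1614)*(-3868 - 2786) = 6382*(-6654) = -42465828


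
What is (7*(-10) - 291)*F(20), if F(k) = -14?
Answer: 5054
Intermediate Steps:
(7*(-10) - 291)*F(20) = (7*(-10) - 291)*(-14) = (-70 - 291)*(-14) = -361*(-14) = 5054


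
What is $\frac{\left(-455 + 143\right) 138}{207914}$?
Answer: $- \frac{21528}{103957} \approx -0.20709$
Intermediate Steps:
$\frac{\left(-455 + 143\right) 138}{207914} = \left(-312\right) 138 \cdot \frac{1}{207914} = \left(-43056\right) \frac{1}{207914} = - \frac{21528}{103957}$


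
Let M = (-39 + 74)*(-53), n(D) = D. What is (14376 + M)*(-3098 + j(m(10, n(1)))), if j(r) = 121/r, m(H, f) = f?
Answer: -37275017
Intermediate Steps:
M = -1855 (M = 35*(-53) = -1855)
(14376 + M)*(-3098 + j(m(10, n(1)))) = (14376 - 1855)*(-3098 + 121/1) = 12521*(-3098 + 121*1) = 12521*(-3098 + 121) = 12521*(-2977) = -37275017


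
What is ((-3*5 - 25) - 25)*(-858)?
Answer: 55770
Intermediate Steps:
((-3*5 - 25) - 25)*(-858) = ((-15 - 25) - 25)*(-858) = (-40 - 25)*(-858) = -65*(-858) = 55770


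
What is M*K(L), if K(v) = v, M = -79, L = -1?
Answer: 79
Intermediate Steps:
M*K(L) = -79*(-1) = 79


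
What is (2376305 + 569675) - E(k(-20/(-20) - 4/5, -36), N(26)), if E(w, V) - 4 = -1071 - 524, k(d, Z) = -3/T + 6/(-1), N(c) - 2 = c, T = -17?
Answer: 2947571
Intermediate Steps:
N(c) = 2 + c
k(d, Z) = -99/17 (k(d, Z) = -3/(-17) + 6/(-1) = -3*(-1/17) + 6*(-1) = 3/17 - 6 = -99/17)
E(w, V) = -1591 (E(w, V) = 4 + (-1071 - 524) = 4 - 1595 = -1591)
(2376305 + 569675) - E(k(-20/(-20) - 4/5, -36), N(26)) = (2376305 + 569675) - 1*(-1591) = 2945980 + 1591 = 2947571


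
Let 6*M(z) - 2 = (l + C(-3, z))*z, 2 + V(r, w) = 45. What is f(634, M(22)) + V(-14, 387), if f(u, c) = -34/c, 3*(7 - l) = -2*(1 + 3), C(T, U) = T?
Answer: 9283/223 ≈ 41.628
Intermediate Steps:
V(r, w) = 43 (V(r, w) = -2 + 45 = 43)
l = 29/3 (l = 7 - (-2)*(1 + 3)/3 = 7 - (-2)*4/3 = 7 - ⅓*(-8) = 7 + 8/3 = 29/3 ≈ 9.6667)
M(z) = ⅓ + 10*z/9 (M(z) = ⅓ + ((29/3 - 3)*z)/6 = ⅓ + (20*z/3)/6 = ⅓ + 10*z/9)
f(u, c) = -34/c
f(634, M(22)) + V(-14, 387) = -34/(⅓ + (10/9)*22) + 43 = -34/(⅓ + 220/9) + 43 = -34/223/9 + 43 = -34*9/223 + 43 = -306/223 + 43 = 9283/223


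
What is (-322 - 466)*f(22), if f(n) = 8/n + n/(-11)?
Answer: 14184/11 ≈ 1289.5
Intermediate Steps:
f(n) = 8/n - n/11 (f(n) = 8/n + n*(-1/11) = 8/n - n/11)
(-322 - 466)*f(22) = (-322 - 466)*(8/22 - 1/11*22) = -788*(8*(1/22) - 2) = -788*(4/11 - 2) = -788*(-18/11) = 14184/11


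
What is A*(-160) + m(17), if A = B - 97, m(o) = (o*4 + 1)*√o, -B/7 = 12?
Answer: 28960 + 69*√17 ≈ 29245.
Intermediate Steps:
B = -84 (B = -7*12 = -84)
m(o) = √o*(1 + 4*o) (m(o) = (4*o + 1)*√o = (1 + 4*o)*√o = √o*(1 + 4*o))
A = -181 (A = -84 - 97 = -181)
A*(-160) + m(17) = -181*(-160) + √17*(1 + 4*17) = 28960 + √17*(1 + 68) = 28960 + √17*69 = 28960 + 69*√17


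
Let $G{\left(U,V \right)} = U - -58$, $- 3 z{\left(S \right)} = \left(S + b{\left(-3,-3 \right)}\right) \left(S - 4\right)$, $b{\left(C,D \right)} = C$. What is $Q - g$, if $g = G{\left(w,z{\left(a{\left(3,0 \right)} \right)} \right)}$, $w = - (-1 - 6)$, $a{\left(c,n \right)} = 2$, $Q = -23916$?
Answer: $-23981$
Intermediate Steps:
$z{\left(S \right)} = - \frac{\left(-4 + S\right) \left(-3 + S\right)}{3}$ ($z{\left(S \right)} = - \frac{\left(S - 3\right) \left(S - 4\right)}{3} = - \frac{\left(-3 + S\right) \left(-4 + S\right)}{3} = - \frac{\left(-4 + S\right) \left(-3 + S\right)}{3}$)
$w = 7$ ($w = \left(-1\right) \left(-7\right) = 7$)
$G{\left(U,V \right)} = 58 + U$ ($G{\left(U,V \right)} = U + 58 = 58 + U$)
$g = 65$ ($g = 58 + 7 = 65$)
$Q - g = -23916 - 65 = -23981$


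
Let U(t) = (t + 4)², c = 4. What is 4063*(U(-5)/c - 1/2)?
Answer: -4063/4 ≈ -1015.8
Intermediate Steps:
U(t) = (4 + t)²
4063*(U(-5)/c - 1/2) = 4063*((4 - 5)²/4 - 1/2) = 4063*((-1)²*(¼) - 1*½) = 4063*(1*(¼) - ½) = 4063*(¼ - ½) = 4063*(-¼) = -4063/4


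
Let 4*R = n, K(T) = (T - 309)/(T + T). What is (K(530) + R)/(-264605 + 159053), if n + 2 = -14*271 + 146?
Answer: 322343/37295040 ≈ 0.0086430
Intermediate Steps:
K(T) = (-309 + T)/(2*T) (K(T) = (-309 + T)/((2*T)) = (-309 + T)*(1/(2*T)) = (-309 + T)/(2*T))
n = -3650 (n = -2 + (-14*271 + 146) = -2 + (-3794 + 146) = -2 - 3648 = -3650)
R = -1825/2 (R = (¼)*(-3650) = -1825/2 ≈ -912.50)
(K(530) + R)/(-264605 + 159053) = ((½)*(-309 + 530)/530 - 1825/2)/(-264605 + 159053) = ((½)*(1/530)*221 - 1825/2)/(-105552) = (221/1060 - 1825/2)*(-1/105552) = -967029/1060*(-1/105552) = 322343/37295040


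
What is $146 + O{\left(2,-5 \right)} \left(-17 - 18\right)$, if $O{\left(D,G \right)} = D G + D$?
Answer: $426$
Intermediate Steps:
$O{\left(D,G \right)} = D + D G$
$146 + O{\left(2,-5 \right)} \left(-17 - 18\right) = 146 + 2 \left(1 - 5\right) \left(-17 - 18\right) = 146 + 2 \left(-4\right) \left(-17 - 18\right) = 146 - -280 = 146 + 280 = 426$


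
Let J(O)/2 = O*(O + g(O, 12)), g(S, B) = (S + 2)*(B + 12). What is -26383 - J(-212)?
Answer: -2253231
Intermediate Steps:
g(S, B) = (2 + S)*(12 + B)
J(O) = 2*O*(48 + 25*O) (J(O) = 2*(O*(O + (24 + 2*12 + 12*O + 12*O))) = 2*(O*(O + (24 + 24 + 12*O + 12*O))) = 2*(O*(O + (48 + 24*O))) = 2*(O*(48 + 25*O)) = 2*O*(48 + 25*O))
-26383 - J(-212) = -26383 - 2*(-212)*(48 + 25*(-212)) = -26383 - 2*(-212)*(48 - 5300) = -26383 - 2*(-212)*(-5252) = -26383 - 1*2226848 = -26383 - 2226848 = -2253231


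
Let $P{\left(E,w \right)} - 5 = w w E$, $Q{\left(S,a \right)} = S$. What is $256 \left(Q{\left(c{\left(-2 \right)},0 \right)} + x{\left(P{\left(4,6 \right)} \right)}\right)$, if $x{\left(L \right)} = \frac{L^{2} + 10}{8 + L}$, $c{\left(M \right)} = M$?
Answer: $\frac{5605632}{157} \approx 35705.0$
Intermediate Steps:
$P{\left(E,w \right)} = 5 + E w^{2}$ ($P{\left(E,w \right)} = 5 + w w E = 5 + w^{2} E = 5 + E w^{2}$)
$x{\left(L \right)} = \frac{10 + L^{2}}{8 + L}$
$256 \left(Q{\left(c{\left(-2 \right)},0 \right)} + x{\left(P{\left(4,6 \right)} \right)}\right) = 256 \left(-2 + \frac{10 + \left(5 + 4 \cdot 6^{2}\right)^{2}}{8 + \left(5 + 4 \cdot 6^{2}\right)}\right) = 256 \left(-2 + \frac{10 + \left(5 + 4 \cdot 36\right)^{2}}{8 + \left(5 + 4 \cdot 36\right)}\right) = 256 \left(-2 + \frac{10 + \left(5 + 144\right)^{2}}{8 + \left(5 + 144\right)}\right) = 256 \left(-2 + \frac{10 + 149^{2}}{8 + 149}\right) = 256 \left(-2 + \frac{10 + 22201}{157}\right) = 256 \left(-2 + \frac{1}{157} \cdot 22211\right) = 256 \left(-2 + \frac{22211}{157}\right) = 256 \cdot \frac{21897}{157} = \frac{5605632}{157}$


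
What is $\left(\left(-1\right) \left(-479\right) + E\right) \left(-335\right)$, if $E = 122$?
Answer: $-201335$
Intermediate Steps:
$\left(\left(-1\right) \left(-479\right) + E\right) \left(-335\right) = \left(\left(-1\right) \left(-479\right) + 122\right) \left(-335\right) = \left(479 + 122\right) \left(-335\right) = 601 \left(-335\right) = -201335$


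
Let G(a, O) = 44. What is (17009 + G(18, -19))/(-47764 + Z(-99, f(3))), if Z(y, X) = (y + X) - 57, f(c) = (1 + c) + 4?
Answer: -17053/47912 ≈ -0.35592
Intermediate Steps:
f(c) = 5 + c
Z(y, X) = -57 + X + y (Z(y, X) = (X + y) - 57 = -57 + X + y)
(17009 + G(18, -19))/(-47764 + Z(-99, f(3))) = (17009 + 44)/(-47764 + (-57 + (5 + 3) - 99)) = 17053/(-47764 + (-57 + 8 - 99)) = 17053/(-47764 - 148) = 17053/(-47912) = 17053*(-1/47912) = -17053/47912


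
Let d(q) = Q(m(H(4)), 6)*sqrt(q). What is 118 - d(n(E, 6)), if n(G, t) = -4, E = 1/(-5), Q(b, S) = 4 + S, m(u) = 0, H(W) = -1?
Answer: 118 - 20*I ≈ 118.0 - 20.0*I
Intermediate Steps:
E = -1/5 ≈ -0.20000
d(q) = 10*sqrt(q) (d(q) = (4 + 6)*sqrt(q) = 10*sqrt(q))
118 - d(n(E, 6)) = 118 - 10*sqrt(-4) = 118 - 10*2*I = 118 - 20*I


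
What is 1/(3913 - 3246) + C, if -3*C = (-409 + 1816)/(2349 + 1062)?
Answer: -309412/2275137 ≈ -0.13600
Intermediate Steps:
C = -469/3411 (C = -(-409 + 1816)/(3*(2349 + 1062)) = -469/3411 ≈ -0.13750)
1/(3913 - 3246) + C = 1/(3913 - 3246) - 469/3411 = 1/667 - 469/3411 = -309412/2275137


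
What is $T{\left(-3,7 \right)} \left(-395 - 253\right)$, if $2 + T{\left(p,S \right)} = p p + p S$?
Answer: $9072$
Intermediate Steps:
$T{\left(p,S \right)} = -2 + p^{2} + S p$ ($T{\left(p,S \right)} = -2 + \left(p p + p S\right) = -2 + \left(p^{2} + S p\right) = -2 + p^{2} + S p$)
$T{\left(-3,7 \right)} \left(-395 - 253\right) = \left(-2 + \left(-3\right)^{2} + 7 \left(-3\right)\right) \left(-395 - 253\right) = \left(-2 + 9 - 21\right) \left(-395 - 253\right) = \left(-14\right) \left(-648\right) = 9072$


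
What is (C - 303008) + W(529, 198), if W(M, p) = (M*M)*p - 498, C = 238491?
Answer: 55343503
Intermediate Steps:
W(M, p) = -498 + p*M² (W(M, p) = M²*p - 498 = p*M² - 498 = -498 + p*M²)
(C - 303008) + W(529, 198) = (238491 - 303008) + (-498 + 198*529²) = -64517 + (-498 + 198*279841) = -64517 + (-498 + 55408518) = -64517 + 55408020 = 55343503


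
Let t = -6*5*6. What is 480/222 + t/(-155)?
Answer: 3812/1147 ≈ 3.3235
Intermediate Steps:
t = -180 (t = -30*6 = -180)
480/222 + t/(-155) = 480/222 - 180/(-155) = 480*(1/222) - 180*(-1/155) = 80/37 + 36/31 = 3812/1147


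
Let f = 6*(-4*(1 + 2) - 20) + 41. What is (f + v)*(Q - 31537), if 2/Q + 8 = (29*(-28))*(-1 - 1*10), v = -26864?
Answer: 3801499282395/4462 ≈ 8.5197e+8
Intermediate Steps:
f = -151 (f = 6*(-4*3 - 20) + 41 = 6*(-12 - 20) + 41 = 6*(-32) + 41 = -192 + 41 = -151)
Q = 1/4462 (Q = 2/(-8 + (29*(-28))*(-1 - 1*10)) = 2/(-8 - 812*(-1 - 10)) = 2/(-8 - 812*(-11)) = 2/(-8 + 8932) = 2/8924 = 2*(1/8924) = 1/4462 ≈ 0.00022411)
(f + v)*(Q - 31537) = (-151 - 26864)*(1/4462 - 31537) = -27015*(-140718093/4462) = 3801499282395/4462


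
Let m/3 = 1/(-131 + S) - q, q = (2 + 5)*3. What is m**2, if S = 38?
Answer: 3818116/961 ≈ 3973.1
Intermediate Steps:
q = 21 (q = 7*3 = 21)
m = -1954/31 (m = 3*(1/(-131 + 38) - 1*21) = 3*(1/(-93) - 21) = 3*(-1/93 - 21) = 3*(-1954/93) = -1954/31 ≈ -63.032)
m**2 = (-1954/31)**2 = 3818116/961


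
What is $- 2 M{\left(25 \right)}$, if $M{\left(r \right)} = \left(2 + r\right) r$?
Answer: $-1350$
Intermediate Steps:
$M{\left(r \right)} = r \left(2 + r\right)$
$- 2 M{\left(25 \right)} = - 2 \cdot 25 \left(2 + 25\right) = - 2 \cdot 25 \cdot 27 = \left(-2\right) 675 = -1350$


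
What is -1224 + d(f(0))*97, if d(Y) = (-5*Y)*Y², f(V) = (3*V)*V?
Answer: -1224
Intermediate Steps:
f(V) = 3*V²
d(Y) = -5*Y³
-1224 + d(f(0))*97 = -1224 - 5*(3*0²)³*97 = -1224 - 5*(3*0)³*97 = -1224 - 5*0³*97 = -1224 - 5*0*97 = -1224 + 0*97 = -1224 + 0 = -1224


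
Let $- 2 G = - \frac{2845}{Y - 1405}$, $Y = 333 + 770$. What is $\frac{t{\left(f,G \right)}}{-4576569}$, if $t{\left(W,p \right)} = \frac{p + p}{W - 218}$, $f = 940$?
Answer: $\frac{2845}{997893411036} \approx 2.851 \cdot 10^{-9}$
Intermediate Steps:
$Y = 1103$
$G = - \frac{2845}{604}$ ($G = - \frac{\left(-2845\right) \frac{1}{1103 - 1405}}{2} = - \frac{\left(-2845\right) \frac{1}{-302}}{2} = - \frac{\left(-2845\right) \left(- \frac{1}{302}\right)}{2} = \left(- \frac{1}{2}\right) \frac{2845}{302} = - \frac{2845}{604} \approx -4.7103$)
$t{\left(W,p \right)} = \frac{2 p}{-218 + W}$
$\frac{t{\left(f,G \right)}}{-4576569} = \frac{2 \left(- \frac{2845}{604}\right) \frac{1}{-218 + 940}}{-4576569} = 2 \left(- \frac{2845}{604}\right) \frac{1}{722} \left(- \frac{1}{4576569}\right) = \left(- \frac{2845}{218044}\right) \left(- \frac{1}{4576569}\right) = \frac{2845}{997893411036}$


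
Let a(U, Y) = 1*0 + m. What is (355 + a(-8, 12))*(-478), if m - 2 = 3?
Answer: -172080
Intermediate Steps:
m = 5 (m = 2 + 3 = 5)
a(U, Y) = 5 (a(U, Y) = 1*0 + 5 = 0 + 5 = 5)
(355 + a(-8, 12))*(-478) = (355 + 5)*(-478) = 360*(-478) = -172080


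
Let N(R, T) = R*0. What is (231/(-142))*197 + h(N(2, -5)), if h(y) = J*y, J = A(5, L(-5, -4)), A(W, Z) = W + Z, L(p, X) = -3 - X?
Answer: -45507/142 ≈ -320.47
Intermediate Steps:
N(R, T) = 0
J = 6 (J = 5 + (-3 - 1*(-4)) = 5 + (-3 + 4) = 5 + 1 = 6)
h(y) = 6*y
(231/(-142))*197 + h(N(2, -5)) = (231/(-142))*197 + 6*0 = (231*(-1/142))*197 + 0 = -231/142*197 + 0 = -45507/142 + 0 = -45507/142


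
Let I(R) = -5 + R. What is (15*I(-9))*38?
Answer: -7980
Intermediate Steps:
(15*I(-9))*38 = (15*(-5 - 9))*38 = (15*(-14))*38 = -210*38 = -7980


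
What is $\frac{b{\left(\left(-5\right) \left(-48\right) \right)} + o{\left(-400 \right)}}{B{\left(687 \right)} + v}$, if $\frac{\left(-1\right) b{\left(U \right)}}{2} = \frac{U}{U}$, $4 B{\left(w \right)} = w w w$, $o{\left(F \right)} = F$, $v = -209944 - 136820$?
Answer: $- \frac{8}{1606247} \approx -4.9806 \cdot 10^{-6}$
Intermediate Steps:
$v = -346764$ ($v = -209944 - 136820 = -346764$)
$B{\left(w \right)} = \frac{w^{3}}{4}$ ($B{\left(w \right)} = \frac{w w w}{4} = \frac{w^{2} w}{4} = \frac{w^{3}}{4}$)
$b{\left(U \right)} = -2$ ($b{\left(U \right)} = - 2 \frac{U}{U} = \left(-2\right) 1 = -2$)
$\frac{b{\left(\left(-5\right) \left(-48\right) \right)} + o{\left(-400 \right)}}{B{\left(687 \right)} + v} = \frac{-2 - 400}{\frac{687^{3}}{4} - 346764} = - \frac{402}{\frac{1}{4} \cdot 324242703 - 346764} = - \frac{402}{\frac{324242703}{4} - 346764} = - \frac{402}{\frac{322855647}{4}} = \left(-402\right) \frac{4}{322855647} = - \frac{8}{1606247}$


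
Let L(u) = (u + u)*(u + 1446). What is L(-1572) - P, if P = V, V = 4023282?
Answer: -3627138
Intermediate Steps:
P = 4023282
L(u) = 2*u*(1446 + u) (L(u) = (2*u)*(1446 + u) = 2*u*(1446 + u))
L(-1572) - P = 2*(-1572)*(1446 - 1572) - 1*4023282 = 2*(-1572)*(-126) - 4023282 = 396144 - 4023282 = -3627138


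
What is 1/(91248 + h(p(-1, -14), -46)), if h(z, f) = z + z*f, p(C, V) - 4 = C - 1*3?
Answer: 1/91248 ≈ 1.0959e-5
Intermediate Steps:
p(C, V) = 1 + C (p(C, V) = 4 + (C - 1*3) = 4 + (C - 3) = 4 + (-3 + C) = 1 + C)
h(z, f) = z + f*z
1/(91248 + h(p(-1, -14), -46)) = 1/(91248 + (1 - 1)*(1 - 46)) = 1/(91248 + 0*(-45)) = 1/(91248 + 0) = 1/91248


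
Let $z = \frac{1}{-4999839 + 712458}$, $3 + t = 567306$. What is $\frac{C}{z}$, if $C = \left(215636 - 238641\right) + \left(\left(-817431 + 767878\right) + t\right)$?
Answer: $-2121160312845$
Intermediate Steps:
$t = 567303$ ($t = -3 + 567306 = 567303$)
$z = - \frac{1}{4287381}$ ($z = \frac{1}{-4287381} = - \frac{1}{4287381} \approx -2.3324 \cdot 10^{-7}$)
$C = 494745$ ($C = \left(215636 - 238641\right) + \left(\left(-817431 + 767878\right) + 567303\right) = \left(215636 - 238641\right) + \left(-49553 + 567303\right) = \left(215636 - 238641\right) + 517750 = -23005 + 517750 = 494745$)
$\frac{C}{z} = \frac{494745}{- \frac{1}{4287381}} = 494745 \left(-4287381\right) = -2121160312845$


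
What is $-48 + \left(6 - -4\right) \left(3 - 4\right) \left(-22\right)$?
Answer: $172$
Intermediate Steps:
$-48 + \left(6 - -4\right) \left(3 - 4\right) \left(-22\right) = -48 + \left(6 + 4\right) \left(-1\right) \left(-22\right) = -48 + 10 \left(-1\right) \left(-22\right) = -48 - -220 = -48 + 220 = 172$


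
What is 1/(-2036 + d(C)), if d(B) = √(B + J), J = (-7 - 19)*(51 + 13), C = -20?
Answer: -509/1036745 - I*√421/2073490 ≈ -0.00049096 - 9.8955e-6*I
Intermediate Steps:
J = -1664 (J = -26*64 = -1664)
d(B) = √(-1664 + B) (d(B) = √(B - 1664) = √(-1664 + B))
1/(-2036 + d(C)) = 1/(-2036 + √(-1664 - 20)) = 1/(-2036 + √(-1684)) = 1/(-2036 + 2*I*√421)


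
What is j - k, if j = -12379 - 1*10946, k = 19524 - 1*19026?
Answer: -23823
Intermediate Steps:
k = 498 (k = 19524 - 19026 = 498)
j = -23325 (j = -12379 - 10946 = -23325)
j - k = -23325 - 1*498 = -23325 - 498 = -23823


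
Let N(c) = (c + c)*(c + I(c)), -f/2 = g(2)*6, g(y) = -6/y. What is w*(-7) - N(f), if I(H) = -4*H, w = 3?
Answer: 7755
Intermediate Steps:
f = 36 (f = -2*(-6/2)*6 = -2*(-6*1/2)*6 = -(-6)*6 = -2*(-18) = 36)
N(c) = -6*c**2 (N(c) = (c + c)*(c - 4*c) = (2*c)*(-3*c) = -6*c**2)
w*(-7) - N(f) = 3*(-7) - (-6)*36**2 = -21 - (-6)*1296 = -21 - 1*(-7776) = -21 + 7776 = 7755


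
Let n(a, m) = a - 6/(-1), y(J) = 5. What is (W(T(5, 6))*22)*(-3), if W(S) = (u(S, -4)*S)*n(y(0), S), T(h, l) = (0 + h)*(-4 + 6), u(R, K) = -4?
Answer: 29040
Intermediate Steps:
n(a, m) = 6 + a (n(a, m) = a - 6*(-1) = a - 1*(-6) = a + 6 = 6 + a)
T(h, l) = 2*h (T(h, l) = h*2 = 2*h)
W(S) = -44*S (W(S) = (-4*S)*(6 + 5) = -4*S*11 = -44*S)
(W(T(5, 6))*22)*(-3) = (-88*5*22)*(-3) = (-44*10*22)*(-3) = -440*22*(-3) = -9680*(-3) = 29040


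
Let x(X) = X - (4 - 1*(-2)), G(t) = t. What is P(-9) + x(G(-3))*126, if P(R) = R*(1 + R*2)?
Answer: -981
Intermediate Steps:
x(X) = -6 + X (x(X) = X - (4 + 2) = X - 1*6 = X - 6 = -6 + X)
P(R) = R*(1 + 2*R)
P(-9) + x(G(-3))*126 = -9*(1 + 2*(-9)) + (-6 - 3)*126 = -9*(1 - 18) - 9*126 = -9*(-17) - 1134 = 153 - 1134 = -981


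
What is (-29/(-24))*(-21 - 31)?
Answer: -377/6 ≈ -62.833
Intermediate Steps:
(-29/(-24))*(-21 - 31) = -29*(-1/24)*(-52) = (29/24)*(-52) = -377/6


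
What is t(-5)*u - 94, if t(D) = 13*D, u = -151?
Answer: 9721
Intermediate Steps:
t(-5)*u - 94 = (13*(-5))*(-151) - 94 = -65*(-151) - 94 = 9815 - 94 = 9721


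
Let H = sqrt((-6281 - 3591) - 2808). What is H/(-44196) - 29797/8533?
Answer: -29797/8533 - I*sqrt(3170)/22098 ≈ -3.492 - 0.0025479*I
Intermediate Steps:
H = 2*I*sqrt(3170) (H = sqrt(-9872 - 2808) = sqrt(-12680) = 2*I*sqrt(3170) ≈ 112.61*I)
H/(-44196) - 29797/8533 = (2*I*sqrt(3170))/(-44196) - 29797/8533 = (2*I*sqrt(3170))*(-1/44196) - 29797*1/8533 = -I*sqrt(3170)/22098 - 29797/8533 = -29797/8533 - I*sqrt(3170)/22098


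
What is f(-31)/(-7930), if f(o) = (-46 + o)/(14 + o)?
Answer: -77/134810 ≈ -0.00057117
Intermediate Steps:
f(o) = (-46 + o)/(14 + o)
f(-31)/(-7930) = ((-46 - 31)/(14 - 31))/(-7930) = (-77/(-17))*(-1/7930) = -1/17*(-77)*(-1/7930) = (77/17)*(-1/7930) = -77/134810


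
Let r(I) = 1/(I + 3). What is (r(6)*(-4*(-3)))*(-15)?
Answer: -20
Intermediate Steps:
r(I) = 1/(3 + I)
(r(6)*(-4*(-3)))*(-15) = ((-4*(-3))/(3 + 6))*(-15) = (12/9)*(-15) = ((⅑)*12)*(-15) = (4/3)*(-15) = -20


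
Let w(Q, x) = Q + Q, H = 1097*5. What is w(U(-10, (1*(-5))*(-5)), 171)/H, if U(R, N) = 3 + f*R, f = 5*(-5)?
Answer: 506/5485 ≈ 0.092252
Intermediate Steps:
f = -25
U(R, N) = 3 - 25*R
H = 5485
w(Q, x) = 2*Q
w(U(-10, (1*(-5))*(-5)), 171)/H = (2*(3 - 25*(-10)))/5485 = (2*(3 + 250))*(1/5485) = (2*253)*(1/5485) = 506*(1/5485) = 506/5485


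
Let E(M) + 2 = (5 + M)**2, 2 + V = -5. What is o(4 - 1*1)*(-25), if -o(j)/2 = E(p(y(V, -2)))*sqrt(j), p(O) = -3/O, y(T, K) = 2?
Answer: 1025*sqrt(3)/2 ≈ 887.68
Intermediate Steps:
V = -7 (V = -2 - 5 = -7)
E(M) = -2 + (5 + M)**2
o(j) = -41*sqrt(j)/2 (o(j) = -2*(-2 + (5 - 3/2)**2)*sqrt(j) = -2*(-2 + (7/2)**2)*sqrt(j) = -2*(-2 + 49/4)*sqrt(j) = -41*sqrt(j)/2)
o(4 - 1*1)*(-25) = -41*sqrt(4 - 1*1)/2*(-25) = -41*sqrt(4 - 1)/2*(-25) = -41*sqrt(3)/2*(-25) = 1025*sqrt(3)/2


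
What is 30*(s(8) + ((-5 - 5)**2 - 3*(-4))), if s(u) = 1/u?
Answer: 13455/4 ≈ 3363.8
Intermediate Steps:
s(u) = 1/u
30*(s(8) + ((-5 - 5)**2 - 3*(-4))) = 30*(1/8 + ((-5 - 5)**2 - 3*(-4))) = 30*(1/8 + ((-10)**2 + 12)) = 30*(1/8 + (100 + 12)) = 30*(1/8 + 112) = 30*(897/8) = 13455/4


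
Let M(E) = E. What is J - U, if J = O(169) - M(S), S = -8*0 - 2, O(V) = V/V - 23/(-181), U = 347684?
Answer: -62930238/181 ≈ -3.4768e+5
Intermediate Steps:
O(V) = 204/181 (O(V) = 1 - 23*(-1/181) = 1 + 23/181 = 204/181)
S = -2 (S = 0 - 2 = -2)
J = 566/181 (J = 204/181 - 1*(-2) = 204/181 + 2 = 566/181 ≈ 3.1271)
J - U = 566/181 - 1*347684 = 566/181 - 347684 = -62930238/181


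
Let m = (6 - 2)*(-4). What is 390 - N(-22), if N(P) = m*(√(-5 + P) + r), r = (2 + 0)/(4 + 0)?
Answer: 398 + 48*I*√3 ≈ 398.0 + 83.138*I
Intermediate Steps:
m = -16 (m = 4*(-4) = -16)
r = ½ (r = 2/4 = 2*(¼) = ½ ≈ 0.50000)
N(P) = -8 - 16*√(-5 + P) (N(P) = -16*(√(-5 + P) + ½) = -16*(½ + √(-5 + P)) = -8 - 16*√(-5 + P))
390 - N(-22) = 390 - (-8 - 16*√(-5 - 22)) = 390 - (-8 - 48*I*√3) = 390 + (8 + 48*I*√3) = 398 + 48*I*√3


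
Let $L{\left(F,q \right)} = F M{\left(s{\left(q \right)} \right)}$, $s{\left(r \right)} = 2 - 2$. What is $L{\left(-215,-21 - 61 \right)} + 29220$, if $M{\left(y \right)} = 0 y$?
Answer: $29220$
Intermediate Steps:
$s{\left(r \right)} = 0$ ($s{\left(r \right)} = 2 - 2 = 0$)
$M{\left(y \right)} = 0$
$L{\left(F,q \right)} = 0$ ($L{\left(F,q \right)} = F 0 = 0$)
$L{\left(-215,-21 - 61 \right)} + 29220 = 0 + 29220 = 29220$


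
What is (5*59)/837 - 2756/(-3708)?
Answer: 94462/86211 ≈ 1.0957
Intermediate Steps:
(5*59)/837 - 2756/(-3708) = 295*(1/837) - 2756*(-1/3708) = 295/837 + 689/927 = 94462/86211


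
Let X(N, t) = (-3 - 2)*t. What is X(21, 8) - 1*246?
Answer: -286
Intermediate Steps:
X(N, t) = -5*t
X(21, 8) - 1*246 = -5*8 - 1*246 = -40 - 246 = -286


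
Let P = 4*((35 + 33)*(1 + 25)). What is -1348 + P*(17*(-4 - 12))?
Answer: -1924932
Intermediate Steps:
P = 7072 (P = 4*(68*26) = 4*1768 = 7072)
-1348 + P*(17*(-4 - 12)) = -1348 + 7072*(17*(-4 - 12)) = -1348 + 7072*(17*(-16)) = -1348 + 7072*(-272) = -1348 - 1923584 = -1924932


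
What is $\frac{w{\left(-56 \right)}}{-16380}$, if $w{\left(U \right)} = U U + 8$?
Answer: $- \frac{262}{1365} \approx -0.19194$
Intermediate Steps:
$w{\left(U \right)} = 8 + U^{2}$ ($w{\left(U \right)} = U^{2} + 8 = 8 + U^{2}$)
$\frac{w{\left(-56 \right)}}{-16380} = \frac{8 + \left(-56\right)^{2}}{-16380} = \left(8 + 3136\right) \left(- \frac{1}{16380}\right) = 3144 \left(- \frac{1}{16380}\right) = - \frac{262}{1365}$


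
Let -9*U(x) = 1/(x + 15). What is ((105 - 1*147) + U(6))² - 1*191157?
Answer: -6765291476/35721 ≈ -1.8939e+5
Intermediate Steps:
U(x) = -1/(9*(15 + x)) (U(x) = -1/(9*(x + 15)) = -1/(9*(15 + x)))
((105 - 1*147) + U(6))² - 1*191157 = ((105 - 1*147) - 1/(135 + 9*6))² - 1*191157 = ((105 - 147) - 1/(135 + 54))² - 191157 = (-42 - 1/189)² - 191157 = (-7939/189)² - 191157 = 63027721/35721 - 191157 = -6765291476/35721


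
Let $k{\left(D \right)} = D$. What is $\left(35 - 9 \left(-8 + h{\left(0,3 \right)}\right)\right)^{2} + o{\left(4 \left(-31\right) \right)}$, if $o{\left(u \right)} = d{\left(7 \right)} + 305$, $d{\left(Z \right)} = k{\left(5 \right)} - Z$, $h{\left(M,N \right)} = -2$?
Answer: $15928$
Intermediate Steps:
$d{\left(Z \right)} = 5 - Z$
$o{\left(u \right)} = 303$ ($o{\left(u \right)} = \left(5 - 7\right) + 305 = -2 + 305 = 303$)
$\left(35 - 9 \left(-8 + h{\left(0,3 \right)}\right)\right)^{2} + o{\left(4 \left(-31\right) \right)} = \left(35 - 9 \left(-8 - 2\right)\right)^{2} + 303 = \left(35 - -90\right)^{2} + 303 = \left(35 + 90\right)^{2} + 303 = 125^{2} + 303 = 15625 + 303 = 15928$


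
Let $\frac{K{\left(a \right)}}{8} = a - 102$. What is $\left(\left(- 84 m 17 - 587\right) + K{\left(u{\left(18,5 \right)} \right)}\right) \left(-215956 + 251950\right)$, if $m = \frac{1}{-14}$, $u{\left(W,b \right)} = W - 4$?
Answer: $-42796866$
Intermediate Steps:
$u{\left(W,b \right)} = -4 + W$
$K{\left(a \right)} = -816 + 8 a$ ($K{\left(a \right)} = 8 \left(a - 102\right) = 8 \left(-102 + a\right) = -816 + 8 a$)
$m = - \frac{1}{14} \approx -0.071429$
$\left(\left(- 84 m 17 - 587\right) + K{\left(u{\left(18,5 \right)} \right)}\right) \left(-215956 + 251950\right) = \left(\left(- 84 \left(\left(- \frac{1}{14}\right) 17\right) - 587\right) - \left(816 - 8 \left(-4 + 18\right)\right)\right) \left(-215956 + 251950\right) = \left(\left(\left(-84\right) \left(- \frac{17}{14}\right) + \left(-6411 + 5824\right)\right) + \left(-816 + 8 \cdot 14\right)\right) 35994 = \left(\left(102 - 587\right) + \left(-816 + 112\right)\right) 35994 = \left(-485 - 704\right) 35994 = \left(-1189\right) 35994 = -42796866$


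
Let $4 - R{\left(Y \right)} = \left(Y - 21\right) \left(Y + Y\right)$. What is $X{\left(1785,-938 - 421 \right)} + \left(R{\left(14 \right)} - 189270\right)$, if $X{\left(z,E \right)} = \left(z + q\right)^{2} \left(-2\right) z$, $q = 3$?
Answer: $-11413279150$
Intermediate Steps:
$R{\left(Y \right)} = 4 - 2 Y \left(-21 + Y\right)$ ($R{\left(Y \right)} = 4 - \left(Y - 21\right) \left(Y + Y\right) = 4 - \left(-21 + Y\right) 2 Y = 4 - 2 Y \left(-21 + Y\right)$)
$X{\left(z,E \right)} = - 2 z \left(3 + z\right)^{2}$ ($X{\left(z,E \right)} = \left(z + 3\right)^{2} \left(-2\right) z = \left(3 + z\right)^{2} \left(-2\right) z = - 2 \left(3 + z\right)^{2} z = - 2 z \left(3 + z\right)^{2}$)
$X{\left(1785,-938 - 421 \right)} + \left(R{\left(14 \right)} - 189270\right) = \left(-2\right) 1785 \left(3 + 1785\right)^{2} + \left(\left(4 - 2 \cdot 14^{2} + 42 \cdot 14\right) - 189270\right) = \left(-2\right) 1785 \cdot 1788^{2} + \left(\left(4 - 392 + 588\right) - 189270\right) = \left(-2\right) 1785 \cdot 3196944 + \left(\left(4 - 392 + 588\right) - 189270\right) = -11413090080 + \left(200 - 189270\right) = -11413090080 - 189070 = -11413279150$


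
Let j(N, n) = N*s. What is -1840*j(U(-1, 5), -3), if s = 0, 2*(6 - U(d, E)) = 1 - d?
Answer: 0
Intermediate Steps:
U(d, E) = 11/2 + d/2 (U(d, E) = 6 - (1 - d)/2 = 6 + (-1/2 + d/2) = 11/2 + d/2)
j(N, n) = 0 (j(N, n) = N*0 = 0)
-1840*j(U(-1, 5), -3) = -1840*0 = 0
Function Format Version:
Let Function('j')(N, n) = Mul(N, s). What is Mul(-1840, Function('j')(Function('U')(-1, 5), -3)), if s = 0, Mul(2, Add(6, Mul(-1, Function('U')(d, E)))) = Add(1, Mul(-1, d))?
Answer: 0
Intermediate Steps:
Function('U')(d, E) = Add(Rational(11, 2), Mul(Rational(1, 2), d)) (Function('U')(d, E) = Add(6, Mul(Rational(-1, 2), Add(1, Mul(-1, d)))) = Add(6, Add(Rational(-1, 2), Mul(Rational(1, 2), d))) = Add(Rational(11, 2), Mul(Rational(1, 2), d)))
Function('j')(N, n) = 0 (Function('j')(N, n) = Mul(N, 0) = 0)
Mul(-1840, Function('j')(Function('U')(-1, 5), -3)) = Mul(-1840, 0) = 0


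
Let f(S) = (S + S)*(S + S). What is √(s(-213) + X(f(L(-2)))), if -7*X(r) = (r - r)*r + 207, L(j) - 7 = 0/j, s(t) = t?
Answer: I*√11886/7 ≈ 15.575*I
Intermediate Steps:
L(j) = 7 (L(j) = 7 + 0/j = 7 + 0 = 7)
f(S) = 4*S² (f(S) = (2*S)*(2*S) = 4*S²)
X(r) = -207/7 (X(r) = -((r - r)*r + 207)/7 = -(0*r + 207)/7 = -(0 + 207)/7 = -⅐*207 = -207/7)
√(s(-213) + X(f(L(-2)))) = √(-213 - 207/7) = √(-1698/7) = I*√11886/7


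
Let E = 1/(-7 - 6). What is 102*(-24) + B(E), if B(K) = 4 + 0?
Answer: -2444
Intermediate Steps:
E = -1/13 (E = 1/(-13) = -1/13 ≈ -0.076923)
B(K) = 4
102*(-24) + B(E) = 102*(-24) + 4 = -2448 + 4 = -2444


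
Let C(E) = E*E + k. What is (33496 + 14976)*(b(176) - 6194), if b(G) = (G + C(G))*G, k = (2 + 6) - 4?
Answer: 265493843664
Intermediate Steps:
k = 4 (k = 8 - 4 = 4)
C(E) = 4 + E² (C(E) = E*E + 4 = E² + 4 = 4 + E²)
b(G) = G*(4 + G + G²) (b(G) = (G + (4 + G²))*G = (4 + G + G²)*G = G*(4 + G + G²))
(33496 + 14976)*(b(176) - 6194) = (33496 + 14976)*(176*(4 + 176 + 176²) - 6194) = 48472*(176*(4 + 176 + 30976) - 6194) = 48472*(176*31156 - 6194) = 48472*(5483456 - 6194) = 48472*5477262 = 265493843664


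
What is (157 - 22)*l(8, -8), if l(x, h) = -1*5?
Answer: -675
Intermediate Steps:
l(x, h) = -5
(157 - 22)*l(8, -8) = (157 - 22)*(-5) = 135*(-5) = -675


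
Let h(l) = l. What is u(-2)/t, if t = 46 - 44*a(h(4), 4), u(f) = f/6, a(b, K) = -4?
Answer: -1/666 ≈ -0.0015015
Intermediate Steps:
u(f) = f/6 (u(f) = f*(⅙) = f/6)
t = 222 (t = 46 - 44*(-4) = 46 - 1*(-176) = 46 + 176 = 222)
u(-2)/t = ((⅙)*(-2))/222 = -⅓*1/222 = -1/666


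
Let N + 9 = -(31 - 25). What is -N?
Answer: 15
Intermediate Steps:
N = -15 (N = -9 - (31 - 25) = -9 - 1*6 = -9 - 6 = -15)
-N = -1*(-15) = 15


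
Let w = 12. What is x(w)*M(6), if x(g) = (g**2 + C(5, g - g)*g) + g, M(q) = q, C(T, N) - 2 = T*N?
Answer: 1080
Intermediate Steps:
C(T, N) = 2 + N*T (C(T, N) = 2 + T*N = 2 + N*T)
x(g) = g**2 + 3*g (x(g) = (g**2 + (2 + (g - g)*5)*g) + g = (g**2 + (2 + 0*5)*g) + g = (g**2 + (2 + 0)*g) + g = (g**2 + 2*g) + g = g**2 + 3*g)
x(w)*M(6) = (12*(3 + 12))*6 = (12*15)*6 = 180*6 = 1080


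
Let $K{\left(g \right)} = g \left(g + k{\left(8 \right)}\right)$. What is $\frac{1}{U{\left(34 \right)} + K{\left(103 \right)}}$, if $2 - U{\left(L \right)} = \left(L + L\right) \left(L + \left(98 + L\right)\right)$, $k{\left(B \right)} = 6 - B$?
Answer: $- \frac{1}{883} \approx -0.0011325$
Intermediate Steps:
$K{\left(g \right)} = g \left(-2 + g\right)$ ($K{\left(g \right)} = g \left(g + \left(6 - 8\right)\right) = g \left(g - 2\right) = g \left(-2 + g\right)$)
$U{\left(L \right)} = 2 - 2 L \left(98 + 2 L\right)$ ($U{\left(L \right)} = 2 - \left(L + L\right) \left(L + \left(98 + L\right)\right) = 2 - 2 L \left(98 + 2 L\right)$)
$\frac{1}{U{\left(34 \right)} + K{\left(103 \right)}} = \frac{1}{\left(2 - 6664 - 4 \cdot 34^{2}\right) + 103 \left(-2 + 103\right)} = \frac{1}{\left(2 - 6664 - 4624\right) + 103 \cdot 101} = \frac{1}{\left(2 - 6664 - 4624\right) + 10403} = \frac{1}{-11286 + 10403} = \frac{1}{-883} = - \frac{1}{883}$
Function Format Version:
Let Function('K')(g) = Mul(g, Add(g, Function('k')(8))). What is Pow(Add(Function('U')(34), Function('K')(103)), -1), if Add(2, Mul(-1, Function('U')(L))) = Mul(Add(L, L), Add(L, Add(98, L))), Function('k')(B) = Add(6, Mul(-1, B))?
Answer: Rational(-1, 883) ≈ -0.0011325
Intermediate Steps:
Function('K')(g) = Mul(g, Add(-2, g)) (Function('K')(g) = Mul(g, Add(g, Add(6, Mul(-1, 8)))) = Mul(g, Add(g, Add(6, -8))) = Mul(g, Add(g, -2)) = Mul(g, Add(-2, g)))
Function('U')(L) = Add(2, Mul(-2, L, Add(98, Mul(2, L)))) (Function('U')(L) = Add(2, Mul(-1, Mul(Add(L, L), Add(L, Add(98, L))))) = Add(2, Mul(-1, Mul(Mul(2, L), Add(98, Mul(2, L))))) = Add(2, Mul(-1, Mul(2, L, Add(98, Mul(2, L))))) = Add(2, Mul(-2, L, Add(98, Mul(2, L)))))
Pow(Add(Function('U')(34), Function('K')(103)), -1) = Pow(Add(Add(2, Mul(-196, 34), Mul(-4, Pow(34, 2))), Mul(103, Add(-2, 103))), -1) = Pow(Add(Add(2, -6664, Mul(-4, 1156)), Mul(103, 101)), -1) = Pow(Add(Add(2, -6664, -4624), 10403), -1) = Pow(Add(-11286, 10403), -1) = Pow(-883, -1) = Rational(-1, 883)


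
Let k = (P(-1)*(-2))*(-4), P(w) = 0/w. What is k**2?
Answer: 0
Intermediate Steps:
P(w) = 0
k = 0 (k = (0*(-2))*(-4) = 0*(-4) = 0)
k**2 = 0**2 = 0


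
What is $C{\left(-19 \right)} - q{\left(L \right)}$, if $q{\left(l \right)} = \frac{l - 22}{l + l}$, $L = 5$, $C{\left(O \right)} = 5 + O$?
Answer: $- \frac{123}{10} \approx -12.3$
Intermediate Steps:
$q{\left(l \right)} = \frac{-22 + l}{2 l}$
$C{\left(-19 \right)} - q{\left(L \right)} = \left(5 - 19\right) - \frac{-22 + 5}{2 \cdot 5} = -14 - \frac{1}{2} \cdot \frac{1}{5} \left(-17\right) = -14 - - \frac{17}{10} = -14 + \frac{17}{10} = - \frac{123}{10}$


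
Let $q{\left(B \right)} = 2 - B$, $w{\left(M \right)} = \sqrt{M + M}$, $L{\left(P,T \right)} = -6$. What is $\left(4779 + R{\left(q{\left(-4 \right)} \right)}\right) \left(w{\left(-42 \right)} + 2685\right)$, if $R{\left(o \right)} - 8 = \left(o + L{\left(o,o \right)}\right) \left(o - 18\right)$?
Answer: $12853095 + 9574 i \sqrt{21} \approx 1.2853 \cdot 10^{7} + 43874.0 i$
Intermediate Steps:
$w{\left(M \right)} = \sqrt{2} \sqrt{M}$ ($w{\left(M \right)} = \sqrt{2 M} = \sqrt{2} \sqrt{M}$)
$R{\left(o \right)} = 8 + \left(-18 + o\right) \left(-6 + o\right)$ ($R{\left(o \right)} = 8 + \left(o - 6\right) \left(o - 18\right) = 8 + \left(-6 + o\right) \left(-18 + o\right) = 8 + \left(-18 + o\right) \left(-6 + o\right)$)
$\left(4779 + R{\left(q{\left(-4 \right)} \right)}\right) \left(w{\left(-42 \right)} + 2685\right) = \left(4779 + \left(116 + \left(2 - -4\right)^{2} - 24 \left(2 - -4\right)\right)\right) \left(\sqrt{2} \sqrt{-42} + 2685\right) = \left(4779 + \left(116 + \left(2 + 4\right)^{2} - 24 \left(2 + 4\right)\right)\right) \left(\sqrt{2} i \sqrt{42} + 2685\right) = \left(4779 + \left(116 + 6^{2} - 144\right)\right) \left(2 i \sqrt{21} + 2685\right) = \left(4779 + \left(116 + 36 - 144\right)\right) \left(2685 + 2 i \sqrt{21}\right) = \left(4779 + 8\right) \left(2685 + 2 i \sqrt{21}\right) = 4787 \left(2685 + 2 i \sqrt{21}\right) = 12853095 + 9574 i \sqrt{21}$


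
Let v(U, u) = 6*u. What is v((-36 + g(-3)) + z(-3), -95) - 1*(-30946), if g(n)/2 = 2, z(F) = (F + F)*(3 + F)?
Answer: 30376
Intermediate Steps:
z(F) = 2*F*(3 + F) (z(F) = (2*F)*(3 + F) = 2*F*(3 + F))
g(n) = 4 (g(n) = 2*2 = 4)
v((-36 + g(-3)) + z(-3), -95) - 1*(-30946) = 6*(-95) - 1*(-30946) = -570 + 30946 = 30376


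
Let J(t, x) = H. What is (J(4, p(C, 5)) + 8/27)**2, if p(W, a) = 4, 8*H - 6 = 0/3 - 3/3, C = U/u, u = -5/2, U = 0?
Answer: 39601/46656 ≈ 0.84879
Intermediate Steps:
u = -5/2 (u = -5*1/2 = -5/2 ≈ -2.5000)
C = 0 (C = 0/(-5/2) = 0*(-2/5) = 0)
H = 5/8 (H = 3/4 + (0/3 - 3/3)/8 = 3/4 + (0*(1/3) - 3*1/3)/8 = 3/4 + (0 - 1)/8 = 3/4 + (1/8)*(-1) = 3/4 - 1/8 = 5/8 ≈ 0.62500)
J(t, x) = 5/8
(J(4, p(C, 5)) + 8/27)**2 = (5/8 + 8/27)**2 = (199/216)**2 = 39601/46656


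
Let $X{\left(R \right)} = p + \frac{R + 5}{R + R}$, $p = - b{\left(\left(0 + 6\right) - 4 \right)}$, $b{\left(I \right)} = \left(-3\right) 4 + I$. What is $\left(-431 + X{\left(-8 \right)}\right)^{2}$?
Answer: $\frac{45333289}{256} \approx 1.7708 \cdot 10^{5}$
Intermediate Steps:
$b{\left(I \right)} = -12 + I$
$p = 10$ ($p = - (-12 + \left(\left(0 + 6\right) - 4\right)) = - (-12 + \left(6 - 4\right)) = - (-12 + 2) = \left(-1\right) \left(-10\right) = 10$)
$X{\left(R \right)} = 10 + \frac{5 + R}{2 R}$ ($X{\left(R \right)} = 10 + \frac{R + 5}{R + R} = 10 + \frac{5 + R}{2 R}$)
$\left(-431 + X{\left(-8 \right)}\right)^{2} = \left(-431 + \frac{5 + 21 \left(-8\right)}{2 \left(-8\right)}\right)^{2} = \left(-431 + \frac{1}{2} \left(- \frac{1}{8}\right) \left(5 - 168\right)\right)^{2} = \left(-431 + \frac{1}{2} \left(- \frac{1}{8}\right) \left(-163\right)\right)^{2} = \left(-431 + \frac{163}{16}\right)^{2} = \left(- \frac{6733}{16}\right)^{2} = \frac{45333289}{256}$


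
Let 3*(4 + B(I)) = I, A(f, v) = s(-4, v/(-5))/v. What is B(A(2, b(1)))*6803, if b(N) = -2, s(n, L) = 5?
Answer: -197287/6 ≈ -32881.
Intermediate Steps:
A(f, v) = 5/v
B(I) = -4 + I/3
B(A(2, b(1)))*6803 = (-4 + (5/(-2))/3)*6803 = (-4 + (5*(-½))/3)*6803 = (-4 + (⅓)*(-5/2))*6803 = (-4 - ⅚)*6803 = -29/6*6803 = -197287/6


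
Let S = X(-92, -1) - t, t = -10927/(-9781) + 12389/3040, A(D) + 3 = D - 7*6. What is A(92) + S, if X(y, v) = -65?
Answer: -689611209/29734240 ≈ -23.193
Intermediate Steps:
A(D) = -45 + D (A(D) = -3 + (D - 7*6) = -3 + (D - 42) = -3 + (-42 + D) = -45 + D)
t = 154394889/29734240 (t = -10927*(-1/9781) + 12389*(1/3040) = 10927/9781 + 12389/3040 = 154394889/29734240 ≈ 5.1925)
S = -2087120489/29734240 (S = -65 - 1*154394889/29734240 = -65 - 154394889/29734240 = -2087120489/29734240 ≈ -70.193)
A(92) + S = (-45 + 92) - 2087120489/29734240 = 47 - 2087120489/29734240 = -689611209/29734240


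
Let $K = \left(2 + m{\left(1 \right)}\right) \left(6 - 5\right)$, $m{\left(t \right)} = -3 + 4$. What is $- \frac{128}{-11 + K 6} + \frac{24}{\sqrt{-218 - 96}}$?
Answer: $- \frac{128}{7} - \frac{12 i \sqrt{314}}{157} \approx -18.286 - 1.3544 i$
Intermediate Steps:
$m{\left(t \right)} = 1$
$K = 3$ ($K = \left(2 + 1\right) \left(6 - 5\right) = 3 \cdot 1 = 3$)
$- \frac{128}{-11 + K 6} + \frac{24}{\sqrt{-218 - 96}} = - \frac{128}{-11 + 3 \cdot 6} + \frac{24}{\sqrt{-218 - 96}} = - \frac{128}{-11 + 18} + \frac{24}{\sqrt{-314}} = - \frac{128}{7} + \frac{24}{i \sqrt{314}} = \left(-128\right) \frac{1}{7} + 24 \left(- \frac{i \sqrt{314}}{314}\right) = - \frac{128}{7} - \frac{12 i \sqrt{314}}{157}$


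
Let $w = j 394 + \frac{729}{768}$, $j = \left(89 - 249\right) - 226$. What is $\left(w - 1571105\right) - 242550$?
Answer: $- \frac{503228941}{256} \approx -1.9657 \cdot 10^{6}$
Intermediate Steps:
$j = -386$ ($j = -160 - 226 = -386$)
$w = - \frac{38933261}{256}$ ($w = \left(-386\right) 394 + \frac{729}{768} = -152084 + 729 \cdot \frac{1}{768} = -152084 + \frac{243}{256} = - \frac{38933261}{256} \approx -1.5208 \cdot 10^{5}$)
$\left(w - 1571105\right) - 242550 = \left(- \frac{38933261}{256} - 1571105\right) - 242550 = - \frac{441136141}{256} - 242550 = - \frac{503228941}{256}$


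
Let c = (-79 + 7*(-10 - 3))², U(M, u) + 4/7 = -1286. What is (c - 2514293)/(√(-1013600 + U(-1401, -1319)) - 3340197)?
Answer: 58111915696947/78098419095869 + 2485393*I*√49729442/78098419095869 ≈ 0.74409 + 0.00022442*I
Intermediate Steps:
U(M, u) = -9006/7 (U(M, u) = -4/7 - 1286 = -9006/7)
c = 28900 (c = (-79 + 7*(-13))² = (-79 - 91)² = (-170)² = 28900)
(c - 2514293)/(√(-1013600 + U(-1401, -1319)) - 3340197) = (28900 - 2514293)/(√(-1013600 - 9006/7) - 3340197) = -2485393/(√(-7104206/7) - 3340197) = -2485393/(I*√49729442/7 - 3340197) = -2485393/(-3340197 + I*√49729442/7)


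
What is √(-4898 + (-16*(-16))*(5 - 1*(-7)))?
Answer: I*√1826 ≈ 42.732*I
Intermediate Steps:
√(-4898 + (-16*(-16))*(5 - 1*(-7))) = √(-4898 + 256*(5 + 7)) = √(-4898 + 256*12) = √(-4898 + 3072) = √(-1826) = I*√1826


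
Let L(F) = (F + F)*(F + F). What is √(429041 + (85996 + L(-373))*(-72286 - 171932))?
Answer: 5*I*√6276502663 ≈ 3.9612e+5*I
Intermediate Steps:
L(F) = 4*F² (L(F) = (2*F)*(2*F) = 4*F²)
√(429041 + (85996 + L(-373))*(-72286 - 171932)) = √(429041 + (85996 + 4*(-373)²)*(-72286 - 171932)) = √(429041 + (85996 + 4*139129)*(-244218)) = √(429041 + (85996 + 556516)*(-244218)) = √(429041 + 642512*(-244218)) = √(429041 - 156912995616) = √(-156912566575) = 5*I*√6276502663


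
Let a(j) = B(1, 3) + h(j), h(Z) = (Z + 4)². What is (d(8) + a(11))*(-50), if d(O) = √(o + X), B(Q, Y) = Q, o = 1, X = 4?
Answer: -11300 - 50*√5 ≈ -11412.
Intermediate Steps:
h(Z) = (4 + Z)²
a(j) = 1 + (4 + j)²
d(O) = √5 (d(O) = √(1 + 4) = √5)
(d(8) + a(11))*(-50) = (√5 + (1 + (4 + 11)²))*(-50) = (√5 + (1 + 15²))*(-50) = (√5 + (1 + 225))*(-50) = (√5 + 226)*(-50) = (226 + √5)*(-50) = -11300 - 50*√5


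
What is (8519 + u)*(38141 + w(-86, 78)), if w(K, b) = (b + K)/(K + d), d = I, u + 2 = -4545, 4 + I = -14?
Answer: 1969452648/13 ≈ 1.5150e+8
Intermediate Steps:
I = -18 (I = -4 - 14 = -18)
u = -4547 (u = -2 - 4545 = -4547)
d = -18
w(K, b) = (K + b)/(-18 + K) (w(K, b) = (b + K)/(K - 18) = (K + b)/(-18 + K))
(8519 + u)*(38141 + w(-86, 78)) = (8519 - 4547)*(38141 + (-86 + 78)/(-18 - 86)) = 3972*(38141 - 8/(-104)) = 3972*(38141 - 1/104*(-8)) = 3972*(38141 + 1/13) = 3972*(495834/13) = 1969452648/13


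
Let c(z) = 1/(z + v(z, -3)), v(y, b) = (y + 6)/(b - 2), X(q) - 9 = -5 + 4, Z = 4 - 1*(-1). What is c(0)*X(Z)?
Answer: -20/3 ≈ -6.6667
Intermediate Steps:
Z = 5 (Z = 4 + 1 = 5)
X(q) = 8 (X(q) = 9 + (-5 + 4) = 9 - 1 = 8)
v(y, b) = (6 + y)/(-2 + b)
c(z) = 1/(-6/5 + 4*z/5) (c(z) = 1/(z + (6 + z)/(-2 - 3)) = 1/(z + (6 + z)/(-5)) = 1/(z - (6 + z)/5) = 1/(z + (-6/5 - z/5)) = 1/(-6/5 + 4*z/5))
c(0)*X(Z) = (5/(2*(-3 + 2*0)))*8 = (5/(2*(-3 + 0)))*8 = ((5/2)/(-3))*8 = ((5/2)*(-⅓))*8 = -⅚*8 = -20/3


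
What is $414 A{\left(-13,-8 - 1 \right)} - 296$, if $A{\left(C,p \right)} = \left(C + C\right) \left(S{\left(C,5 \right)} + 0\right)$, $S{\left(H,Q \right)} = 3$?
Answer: $-32588$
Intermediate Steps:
$A{\left(C,p \right)} = 6 C$ ($A{\left(C,p \right)} = \left(C + C\right) \left(3 + 0\right) = 2 C 3 = 6 C$)
$414 A{\left(-13,-8 - 1 \right)} - 296 = 414 \cdot 6 \left(-13\right) - 296 = 414 \left(-78\right) - 296 = -32292 - 296 = -32588$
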